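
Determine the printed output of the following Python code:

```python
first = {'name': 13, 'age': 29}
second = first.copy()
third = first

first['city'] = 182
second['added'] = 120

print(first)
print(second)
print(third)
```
{'name': 13, 'age': 29, 'city': 182}
{'name': 13, 'age': 29, 'added': 120}
{'name': 13, 'age': 29, 'city': 182}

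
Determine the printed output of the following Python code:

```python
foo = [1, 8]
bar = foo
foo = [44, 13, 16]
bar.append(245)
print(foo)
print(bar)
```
[44, 13, 16]
[1, 8, 245]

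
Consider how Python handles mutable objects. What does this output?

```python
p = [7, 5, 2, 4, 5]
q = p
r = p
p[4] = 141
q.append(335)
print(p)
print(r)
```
[7, 5, 2, 4, 141, 335]
[7, 5, 2, 4, 141, 335]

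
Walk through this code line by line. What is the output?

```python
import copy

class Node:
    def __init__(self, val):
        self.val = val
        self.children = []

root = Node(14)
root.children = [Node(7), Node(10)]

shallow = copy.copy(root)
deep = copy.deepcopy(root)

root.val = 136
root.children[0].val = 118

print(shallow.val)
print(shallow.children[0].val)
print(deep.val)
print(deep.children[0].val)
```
14
118
14
7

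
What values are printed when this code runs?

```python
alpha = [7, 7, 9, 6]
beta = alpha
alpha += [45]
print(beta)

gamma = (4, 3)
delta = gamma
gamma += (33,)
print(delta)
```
[7, 7, 9, 6, 45]
(4, 3)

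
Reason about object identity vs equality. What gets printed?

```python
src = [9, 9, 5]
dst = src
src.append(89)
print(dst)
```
[9, 9, 5, 89]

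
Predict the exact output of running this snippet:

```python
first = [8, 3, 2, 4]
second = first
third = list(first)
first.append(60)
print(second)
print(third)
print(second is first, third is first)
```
[8, 3, 2, 4, 60]
[8, 3, 2, 4]
True False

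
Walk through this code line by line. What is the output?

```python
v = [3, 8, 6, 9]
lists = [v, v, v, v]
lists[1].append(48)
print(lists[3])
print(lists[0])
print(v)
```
[3, 8, 6, 9, 48]
[3, 8, 6, 9, 48]
[3, 8, 6, 9, 48]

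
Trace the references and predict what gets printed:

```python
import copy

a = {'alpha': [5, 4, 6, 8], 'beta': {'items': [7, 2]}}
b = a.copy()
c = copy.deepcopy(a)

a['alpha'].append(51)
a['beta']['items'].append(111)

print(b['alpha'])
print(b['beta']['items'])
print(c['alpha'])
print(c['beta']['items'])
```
[5, 4, 6, 8, 51]
[7, 2, 111]
[5, 4, 6, 8]
[7, 2]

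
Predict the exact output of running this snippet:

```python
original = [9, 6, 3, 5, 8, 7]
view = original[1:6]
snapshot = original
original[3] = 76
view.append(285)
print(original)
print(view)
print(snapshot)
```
[9, 6, 3, 76, 8, 7]
[6, 3, 5, 8, 7, 285]
[9, 6, 3, 76, 8, 7]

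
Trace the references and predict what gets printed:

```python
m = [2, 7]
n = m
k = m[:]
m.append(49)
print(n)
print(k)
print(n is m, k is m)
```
[2, 7, 49]
[2, 7]
True False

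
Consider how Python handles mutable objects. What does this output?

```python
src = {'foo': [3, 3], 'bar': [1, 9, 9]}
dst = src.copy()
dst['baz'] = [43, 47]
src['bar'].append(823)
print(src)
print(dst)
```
{'foo': [3, 3], 'bar': [1, 9, 9, 823]}
{'foo': [3, 3], 'bar': [1, 9, 9, 823], 'baz': [43, 47]}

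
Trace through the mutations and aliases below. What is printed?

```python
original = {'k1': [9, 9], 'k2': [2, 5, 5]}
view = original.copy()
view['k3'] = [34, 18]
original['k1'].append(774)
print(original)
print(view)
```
{'k1': [9, 9, 774], 'k2': [2, 5, 5]}
{'k1': [9, 9, 774], 'k2': [2, 5, 5], 'k3': [34, 18]}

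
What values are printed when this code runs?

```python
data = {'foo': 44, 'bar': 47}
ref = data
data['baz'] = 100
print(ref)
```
{'foo': 44, 'bar': 47, 'baz': 100}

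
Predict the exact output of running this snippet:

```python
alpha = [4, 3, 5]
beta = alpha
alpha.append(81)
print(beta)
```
[4, 3, 5, 81]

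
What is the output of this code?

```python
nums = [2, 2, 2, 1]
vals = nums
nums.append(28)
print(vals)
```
[2, 2, 2, 1, 28]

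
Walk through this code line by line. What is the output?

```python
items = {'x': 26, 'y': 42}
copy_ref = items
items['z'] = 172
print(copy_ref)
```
{'x': 26, 'y': 42, 'z': 172}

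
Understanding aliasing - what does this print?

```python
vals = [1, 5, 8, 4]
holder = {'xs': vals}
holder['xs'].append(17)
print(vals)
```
[1, 5, 8, 4, 17]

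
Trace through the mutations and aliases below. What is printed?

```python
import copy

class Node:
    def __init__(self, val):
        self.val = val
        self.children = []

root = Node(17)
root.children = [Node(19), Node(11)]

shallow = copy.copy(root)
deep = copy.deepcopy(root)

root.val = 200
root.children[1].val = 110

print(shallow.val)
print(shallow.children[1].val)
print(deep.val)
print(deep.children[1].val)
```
17
110
17
11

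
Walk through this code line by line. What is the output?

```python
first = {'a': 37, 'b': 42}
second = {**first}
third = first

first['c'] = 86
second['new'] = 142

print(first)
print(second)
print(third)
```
{'a': 37, 'b': 42, 'c': 86}
{'a': 37, 'b': 42, 'new': 142}
{'a': 37, 'b': 42, 'c': 86}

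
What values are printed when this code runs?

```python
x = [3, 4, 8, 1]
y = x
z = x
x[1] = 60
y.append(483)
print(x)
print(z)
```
[3, 60, 8, 1, 483]
[3, 60, 8, 1, 483]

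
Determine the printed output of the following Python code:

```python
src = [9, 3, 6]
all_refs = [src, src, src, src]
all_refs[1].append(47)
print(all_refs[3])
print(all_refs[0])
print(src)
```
[9, 3, 6, 47]
[9, 3, 6, 47]
[9, 3, 6, 47]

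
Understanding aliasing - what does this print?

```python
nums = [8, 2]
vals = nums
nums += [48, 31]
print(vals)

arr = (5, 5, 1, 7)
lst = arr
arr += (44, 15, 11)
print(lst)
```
[8, 2, 48, 31]
(5, 5, 1, 7)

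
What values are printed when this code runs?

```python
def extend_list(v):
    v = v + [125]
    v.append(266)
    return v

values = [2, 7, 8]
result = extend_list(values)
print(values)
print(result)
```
[2, 7, 8]
[2, 7, 8, 125, 266]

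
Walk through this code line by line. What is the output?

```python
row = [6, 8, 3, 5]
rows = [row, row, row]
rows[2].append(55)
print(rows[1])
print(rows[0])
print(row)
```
[6, 8, 3, 5, 55]
[6, 8, 3, 5, 55]
[6, 8, 3, 5, 55]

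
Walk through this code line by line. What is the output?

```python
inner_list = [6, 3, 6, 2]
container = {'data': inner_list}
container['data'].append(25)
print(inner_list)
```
[6, 3, 6, 2, 25]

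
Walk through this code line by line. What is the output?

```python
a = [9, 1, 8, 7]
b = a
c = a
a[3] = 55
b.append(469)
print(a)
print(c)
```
[9, 1, 8, 55, 469]
[9, 1, 8, 55, 469]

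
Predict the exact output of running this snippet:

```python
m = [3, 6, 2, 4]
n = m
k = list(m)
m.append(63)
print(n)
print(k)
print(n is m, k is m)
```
[3, 6, 2, 4, 63]
[3, 6, 2, 4]
True False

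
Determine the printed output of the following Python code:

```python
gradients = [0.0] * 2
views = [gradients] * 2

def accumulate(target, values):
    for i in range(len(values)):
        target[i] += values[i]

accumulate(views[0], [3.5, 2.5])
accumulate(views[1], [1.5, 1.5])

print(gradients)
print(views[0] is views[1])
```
[5.0, 4.0]
True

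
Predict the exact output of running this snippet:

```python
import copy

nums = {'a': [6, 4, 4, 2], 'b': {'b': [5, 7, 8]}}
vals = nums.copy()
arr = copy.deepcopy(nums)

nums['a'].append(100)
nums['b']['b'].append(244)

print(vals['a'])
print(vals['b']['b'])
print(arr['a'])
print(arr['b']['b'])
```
[6, 4, 4, 2, 100]
[5, 7, 8, 244]
[6, 4, 4, 2]
[5, 7, 8]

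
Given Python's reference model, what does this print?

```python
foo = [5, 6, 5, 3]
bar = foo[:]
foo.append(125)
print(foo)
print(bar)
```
[5, 6, 5, 3, 125]
[5, 6, 5, 3]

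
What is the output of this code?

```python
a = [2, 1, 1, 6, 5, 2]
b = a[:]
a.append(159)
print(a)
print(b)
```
[2, 1, 1, 6, 5, 2, 159]
[2, 1, 1, 6, 5, 2]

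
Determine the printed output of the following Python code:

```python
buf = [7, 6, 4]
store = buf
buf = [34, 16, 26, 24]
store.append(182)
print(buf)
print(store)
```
[34, 16, 26, 24]
[7, 6, 4, 182]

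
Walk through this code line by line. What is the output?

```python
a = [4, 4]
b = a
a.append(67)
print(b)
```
[4, 4, 67]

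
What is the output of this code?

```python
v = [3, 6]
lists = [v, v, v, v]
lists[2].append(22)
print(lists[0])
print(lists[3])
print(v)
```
[3, 6, 22]
[3, 6, 22]
[3, 6, 22]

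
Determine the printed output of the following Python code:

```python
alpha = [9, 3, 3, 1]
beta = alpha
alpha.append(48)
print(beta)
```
[9, 3, 3, 1, 48]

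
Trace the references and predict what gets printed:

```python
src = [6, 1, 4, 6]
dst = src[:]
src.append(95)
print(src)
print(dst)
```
[6, 1, 4, 6, 95]
[6, 1, 4, 6]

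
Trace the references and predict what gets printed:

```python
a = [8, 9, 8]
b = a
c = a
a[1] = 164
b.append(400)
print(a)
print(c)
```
[8, 164, 8, 400]
[8, 164, 8, 400]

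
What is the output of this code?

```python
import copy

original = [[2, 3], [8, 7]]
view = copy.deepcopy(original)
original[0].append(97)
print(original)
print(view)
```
[[2, 3, 97], [8, 7]]
[[2, 3], [8, 7]]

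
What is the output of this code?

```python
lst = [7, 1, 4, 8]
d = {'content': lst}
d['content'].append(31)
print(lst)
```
[7, 1, 4, 8, 31]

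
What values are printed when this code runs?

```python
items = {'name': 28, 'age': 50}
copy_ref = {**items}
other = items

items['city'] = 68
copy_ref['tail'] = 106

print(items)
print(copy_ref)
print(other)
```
{'name': 28, 'age': 50, 'city': 68}
{'name': 28, 'age': 50, 'tail': 106}
{'name': 28, 'age': 50, 'city': 68}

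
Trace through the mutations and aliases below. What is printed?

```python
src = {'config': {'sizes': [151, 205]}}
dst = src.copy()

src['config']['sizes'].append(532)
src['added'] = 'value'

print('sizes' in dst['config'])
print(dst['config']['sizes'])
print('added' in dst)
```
True
[151, 205, 532]
False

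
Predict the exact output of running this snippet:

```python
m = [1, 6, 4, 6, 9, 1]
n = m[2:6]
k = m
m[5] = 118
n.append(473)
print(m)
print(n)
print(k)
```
[1, 6, 4, 6, 9, 118]
[4, 6, 9, 1, 473]
[1, 6, 4, 6, 9, 118]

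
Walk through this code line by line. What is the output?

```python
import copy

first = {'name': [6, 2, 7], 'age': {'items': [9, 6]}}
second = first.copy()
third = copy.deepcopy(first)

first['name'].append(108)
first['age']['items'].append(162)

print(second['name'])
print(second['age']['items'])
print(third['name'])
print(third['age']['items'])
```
[6, 2, 7, 108]
[9, 6, 162]
[6, 2, 7]
[9, 6]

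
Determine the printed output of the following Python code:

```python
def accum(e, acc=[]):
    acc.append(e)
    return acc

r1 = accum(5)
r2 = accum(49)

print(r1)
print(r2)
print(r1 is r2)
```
[5, 49]
[5, 49]
True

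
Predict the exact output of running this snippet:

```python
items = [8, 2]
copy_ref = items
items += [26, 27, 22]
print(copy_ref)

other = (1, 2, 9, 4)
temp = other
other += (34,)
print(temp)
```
[8, 2, 26, 27, 22]
(1, 2, 9, 4)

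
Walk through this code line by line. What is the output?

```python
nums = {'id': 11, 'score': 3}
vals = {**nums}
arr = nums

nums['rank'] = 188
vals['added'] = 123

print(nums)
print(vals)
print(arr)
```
{'id': 11, 'score': 3, 'rank': 188}
{'id': 11, 'score': 3, 'added': 123}
{'id': 11, 'score': 3, 'rank': 188}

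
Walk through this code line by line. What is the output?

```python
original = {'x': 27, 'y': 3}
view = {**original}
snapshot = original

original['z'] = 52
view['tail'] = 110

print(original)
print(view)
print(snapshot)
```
{'x': 27, 'y': 3, 'z': 52}
{'x': 27, 'y': 3, 'tail': 110}
{'x': 27, 'y': 3, 'z': 52}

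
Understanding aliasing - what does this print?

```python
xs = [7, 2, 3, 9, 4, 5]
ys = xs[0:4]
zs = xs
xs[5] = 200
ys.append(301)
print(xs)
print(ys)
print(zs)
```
[7, 2, 3, 9, 4, 200]
[7, 2, 3, 9, 301]
[7, 2, 3, 9, 4, 200]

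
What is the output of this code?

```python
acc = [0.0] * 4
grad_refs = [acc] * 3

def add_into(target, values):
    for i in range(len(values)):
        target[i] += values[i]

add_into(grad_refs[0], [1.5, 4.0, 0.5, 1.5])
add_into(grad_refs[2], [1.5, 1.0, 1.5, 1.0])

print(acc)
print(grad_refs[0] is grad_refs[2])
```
[3.0, 5.0, 2.0, 2.5]
True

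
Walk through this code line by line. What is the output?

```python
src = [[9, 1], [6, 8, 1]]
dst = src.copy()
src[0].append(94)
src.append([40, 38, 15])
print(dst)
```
[[9, 1, 94], [6, 8, 1]]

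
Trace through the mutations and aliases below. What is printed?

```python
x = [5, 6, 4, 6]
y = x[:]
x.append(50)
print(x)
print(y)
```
[5, 6, 4, 6, 50]
[5, 6, 4, 6]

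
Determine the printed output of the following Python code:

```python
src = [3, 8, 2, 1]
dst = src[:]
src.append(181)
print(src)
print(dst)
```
[3, 8, 2, 1, 181]
[3, 8, 2, 1]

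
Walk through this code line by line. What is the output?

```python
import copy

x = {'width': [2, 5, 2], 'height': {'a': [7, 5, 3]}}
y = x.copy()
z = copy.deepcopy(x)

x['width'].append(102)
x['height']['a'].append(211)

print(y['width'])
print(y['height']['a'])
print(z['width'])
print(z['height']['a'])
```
[2, 5, 2, 102]
[7, 5, 3, 211]
[2, 5, 2]
[7, 5, 3]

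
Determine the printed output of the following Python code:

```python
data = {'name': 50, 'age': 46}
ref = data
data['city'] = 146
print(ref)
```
{'name': 50, 'age': 46, 'city': 146}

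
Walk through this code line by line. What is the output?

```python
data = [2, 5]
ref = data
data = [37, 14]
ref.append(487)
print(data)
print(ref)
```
[37, 14]
[2, 5, 487]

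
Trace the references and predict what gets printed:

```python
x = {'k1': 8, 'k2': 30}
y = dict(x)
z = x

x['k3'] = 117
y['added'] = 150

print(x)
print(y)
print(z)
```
{'k1': 8, 'k2': 30, 'k3': 117}
{'k1': 8, 'k2': 30, 'added': 150}
{'k1': 8, 'k2': 30, 'k3': 117}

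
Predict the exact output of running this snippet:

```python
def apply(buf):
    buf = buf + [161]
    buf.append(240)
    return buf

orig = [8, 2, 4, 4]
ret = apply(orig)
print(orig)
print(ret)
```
[8, 2, 4, 4]
[8, 2, 4, 4, 161, 240]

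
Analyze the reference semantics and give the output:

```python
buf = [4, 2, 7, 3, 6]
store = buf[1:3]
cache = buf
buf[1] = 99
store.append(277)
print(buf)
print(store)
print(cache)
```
[4, 99, 7, 3, 6]
[2, 7, 277]
[4, 99, 7, 3, 6]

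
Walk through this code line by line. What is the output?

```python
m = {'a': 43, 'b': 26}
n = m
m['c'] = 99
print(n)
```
{'a': 43, 'b': 26, 'c': 99}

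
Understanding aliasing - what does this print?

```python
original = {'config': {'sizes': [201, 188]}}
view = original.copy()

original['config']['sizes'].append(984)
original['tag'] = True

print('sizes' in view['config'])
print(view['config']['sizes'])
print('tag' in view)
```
True
[201, 188, 984]
False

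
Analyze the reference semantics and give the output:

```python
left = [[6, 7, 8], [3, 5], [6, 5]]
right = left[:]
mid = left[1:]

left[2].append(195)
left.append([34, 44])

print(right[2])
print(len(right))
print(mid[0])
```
[6, 5, 195]
3
[3, 5]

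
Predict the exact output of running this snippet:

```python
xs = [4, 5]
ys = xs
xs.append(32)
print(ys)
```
[4, 5, 32]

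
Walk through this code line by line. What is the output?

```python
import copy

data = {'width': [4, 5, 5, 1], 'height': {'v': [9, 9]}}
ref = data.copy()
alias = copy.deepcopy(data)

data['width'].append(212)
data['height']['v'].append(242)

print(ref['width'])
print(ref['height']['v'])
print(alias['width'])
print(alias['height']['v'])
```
[4, 5, 5, 1, 212]
[9, 9, 242]
[4, 5, 5, 1]
[9, 9]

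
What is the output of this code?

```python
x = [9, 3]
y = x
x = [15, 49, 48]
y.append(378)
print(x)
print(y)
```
[15, 49, 48]
[9, 3, 378]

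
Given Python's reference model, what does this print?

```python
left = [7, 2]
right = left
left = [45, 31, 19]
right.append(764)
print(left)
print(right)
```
[45, 31, 19]
[7, 2, 764]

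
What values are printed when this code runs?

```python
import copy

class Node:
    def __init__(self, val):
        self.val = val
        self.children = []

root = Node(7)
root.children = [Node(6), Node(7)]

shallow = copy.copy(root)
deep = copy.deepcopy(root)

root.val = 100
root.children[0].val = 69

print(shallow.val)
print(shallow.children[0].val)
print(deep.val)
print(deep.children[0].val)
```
7
69
7
6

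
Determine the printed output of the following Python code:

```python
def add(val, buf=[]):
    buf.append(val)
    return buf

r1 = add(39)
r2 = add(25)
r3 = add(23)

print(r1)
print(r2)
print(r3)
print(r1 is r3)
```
[39, 25, 23]
[39, 25, 23]
[39, 25, 23]
True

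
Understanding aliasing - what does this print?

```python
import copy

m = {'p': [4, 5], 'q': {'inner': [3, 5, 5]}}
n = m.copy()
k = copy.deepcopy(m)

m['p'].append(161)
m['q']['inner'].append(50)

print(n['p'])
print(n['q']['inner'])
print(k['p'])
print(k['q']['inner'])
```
[4, 5, 161]
[3, 5, 5, 50]
[4, 5]
[3, 5, 5]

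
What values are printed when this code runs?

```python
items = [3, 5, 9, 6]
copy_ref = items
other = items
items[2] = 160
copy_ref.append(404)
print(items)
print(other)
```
[3, 5, 160, 6, 404]
[3, 5, 160, 6, 404]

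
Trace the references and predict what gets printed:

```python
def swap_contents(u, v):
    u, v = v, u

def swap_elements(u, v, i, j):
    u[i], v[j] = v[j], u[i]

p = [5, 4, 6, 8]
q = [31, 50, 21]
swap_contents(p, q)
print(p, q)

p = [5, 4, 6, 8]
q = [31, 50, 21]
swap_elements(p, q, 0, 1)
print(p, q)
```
[5, 4, 6, 8] [31, 50, 21]
[50, 4, 6, 8] [31, 5, 21]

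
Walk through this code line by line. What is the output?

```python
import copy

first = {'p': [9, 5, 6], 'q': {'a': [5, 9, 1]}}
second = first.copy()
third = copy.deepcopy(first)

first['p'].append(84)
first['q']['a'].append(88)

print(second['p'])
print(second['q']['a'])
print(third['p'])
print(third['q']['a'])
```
[9, 5, 6, 84]
[5, 9, 1, 88]
[9, 5, 6]
[5, 9, 1]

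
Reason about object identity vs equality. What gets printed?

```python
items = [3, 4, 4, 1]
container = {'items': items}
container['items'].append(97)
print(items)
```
[3, 4, 4, 1, 97]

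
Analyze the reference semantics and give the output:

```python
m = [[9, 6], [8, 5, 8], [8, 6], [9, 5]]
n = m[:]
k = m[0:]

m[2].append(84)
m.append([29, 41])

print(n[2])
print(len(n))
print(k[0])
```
[8, 6, 84]
4
[9, 6]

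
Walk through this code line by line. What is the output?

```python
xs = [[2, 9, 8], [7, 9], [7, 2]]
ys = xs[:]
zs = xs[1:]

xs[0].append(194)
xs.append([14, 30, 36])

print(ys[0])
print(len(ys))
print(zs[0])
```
[2, 9, 8, 194]
3
[7, 9]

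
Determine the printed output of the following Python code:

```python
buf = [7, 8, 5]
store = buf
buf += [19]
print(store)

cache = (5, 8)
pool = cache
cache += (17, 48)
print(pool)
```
[7, 8, 5, 19]
(5, 8)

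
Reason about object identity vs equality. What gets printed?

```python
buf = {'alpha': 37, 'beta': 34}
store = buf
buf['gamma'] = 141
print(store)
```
{'alpha': 37, 'beta': 34, 'gamma': 141}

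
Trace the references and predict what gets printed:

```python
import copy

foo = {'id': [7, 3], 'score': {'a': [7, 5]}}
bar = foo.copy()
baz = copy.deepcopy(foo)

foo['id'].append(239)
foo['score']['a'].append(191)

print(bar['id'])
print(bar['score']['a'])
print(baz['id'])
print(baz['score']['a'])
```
[7, 3, 239]
[7, 5, 191]
[7, 3]
[7, 5]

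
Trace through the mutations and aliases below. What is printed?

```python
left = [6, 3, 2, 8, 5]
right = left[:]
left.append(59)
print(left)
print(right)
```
[6, 3, 2, 8, 5, 59]
[6, 3, 2, 8, 5]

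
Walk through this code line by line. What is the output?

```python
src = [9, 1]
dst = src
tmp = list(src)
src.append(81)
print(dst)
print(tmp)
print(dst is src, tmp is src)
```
[9, 1, 81]
[9, 1]
True False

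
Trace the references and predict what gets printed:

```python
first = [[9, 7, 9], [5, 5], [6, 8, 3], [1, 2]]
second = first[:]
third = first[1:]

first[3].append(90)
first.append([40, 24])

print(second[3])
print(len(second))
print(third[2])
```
[1, 2, 90]
4
[1, 2, 90]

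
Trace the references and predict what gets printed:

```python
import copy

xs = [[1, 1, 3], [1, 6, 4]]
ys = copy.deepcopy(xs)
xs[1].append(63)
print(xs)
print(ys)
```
[[1, 1, 3], [1, 6, 4, 63]]
[[1, 1, 3], [1, 6, 4]]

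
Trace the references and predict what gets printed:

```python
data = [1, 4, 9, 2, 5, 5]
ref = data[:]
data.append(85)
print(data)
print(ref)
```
[1, 4, 9, 2, 5, 5, 85]
[1, 4, 9, 2, 5, 5]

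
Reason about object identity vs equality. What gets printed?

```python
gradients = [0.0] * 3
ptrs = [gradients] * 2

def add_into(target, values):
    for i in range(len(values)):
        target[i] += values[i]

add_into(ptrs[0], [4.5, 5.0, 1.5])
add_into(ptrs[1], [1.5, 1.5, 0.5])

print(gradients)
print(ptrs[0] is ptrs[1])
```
[6.0, 6.5, 2.0]
True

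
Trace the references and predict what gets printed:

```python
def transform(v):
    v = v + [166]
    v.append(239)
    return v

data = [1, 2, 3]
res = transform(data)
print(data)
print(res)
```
[1, 2, 3]
[1, 2, 3, 166, 239]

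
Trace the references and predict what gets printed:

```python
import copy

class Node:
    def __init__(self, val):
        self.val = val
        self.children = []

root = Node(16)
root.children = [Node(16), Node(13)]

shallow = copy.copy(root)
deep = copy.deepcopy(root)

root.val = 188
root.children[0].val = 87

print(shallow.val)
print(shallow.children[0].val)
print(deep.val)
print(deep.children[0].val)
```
16
87
16
16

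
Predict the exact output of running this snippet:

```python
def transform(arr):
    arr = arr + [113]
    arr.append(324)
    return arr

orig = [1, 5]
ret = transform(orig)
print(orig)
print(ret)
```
[1, 5]
[1, 5, 113, 324]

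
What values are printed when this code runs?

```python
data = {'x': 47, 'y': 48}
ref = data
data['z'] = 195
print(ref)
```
{'x': 47, 'y': 48, 'z': 195}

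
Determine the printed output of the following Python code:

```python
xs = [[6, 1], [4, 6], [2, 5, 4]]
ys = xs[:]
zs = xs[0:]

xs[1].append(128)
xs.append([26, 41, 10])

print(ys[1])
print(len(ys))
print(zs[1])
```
[4, 6, 128]
3
[4, 6, 128]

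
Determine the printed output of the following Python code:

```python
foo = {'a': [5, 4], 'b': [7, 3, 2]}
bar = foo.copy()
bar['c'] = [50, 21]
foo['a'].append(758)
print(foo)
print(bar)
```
{'a': [5, 4, 758], 'b': [7, 3, 2]}
{'a': [5, 4, 758], 'b': [7, 3, 2], 'c': [50, 21]}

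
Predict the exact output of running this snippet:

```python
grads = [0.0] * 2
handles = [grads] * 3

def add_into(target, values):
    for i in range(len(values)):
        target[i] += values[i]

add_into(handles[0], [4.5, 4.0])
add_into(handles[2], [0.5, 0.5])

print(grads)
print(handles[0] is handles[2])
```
[5.0, 4.5]
True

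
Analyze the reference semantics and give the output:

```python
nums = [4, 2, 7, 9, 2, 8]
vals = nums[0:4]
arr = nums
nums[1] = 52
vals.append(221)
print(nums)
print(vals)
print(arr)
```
[4, 52, 7, 9, 2, 8]
[4, 2, 7, 9, 221]
[4, 52, 7, 9, 2, 8]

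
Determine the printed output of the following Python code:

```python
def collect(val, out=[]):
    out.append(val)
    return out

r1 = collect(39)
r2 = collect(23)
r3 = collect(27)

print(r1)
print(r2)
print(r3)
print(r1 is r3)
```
[39, 23, 27]
[39, 23, 27]
[39, 23, 27]
True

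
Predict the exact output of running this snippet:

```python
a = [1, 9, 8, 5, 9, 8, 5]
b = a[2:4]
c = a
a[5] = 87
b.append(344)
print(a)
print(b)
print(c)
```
[1, 9, 8, 5, 9, 87, 5]
[8, 5, 344]
[1, 9, 8, 5, 9, 87, 5]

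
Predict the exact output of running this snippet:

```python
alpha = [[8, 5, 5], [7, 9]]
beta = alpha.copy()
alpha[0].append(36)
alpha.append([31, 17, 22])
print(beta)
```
[[8, 5, 5, 36], [7, 9]]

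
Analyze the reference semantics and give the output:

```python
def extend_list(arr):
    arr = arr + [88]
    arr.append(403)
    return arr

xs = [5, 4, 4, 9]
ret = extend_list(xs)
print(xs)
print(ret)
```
[5, 4, 4, 9]
[5, 4, 4, 9, 88, 403]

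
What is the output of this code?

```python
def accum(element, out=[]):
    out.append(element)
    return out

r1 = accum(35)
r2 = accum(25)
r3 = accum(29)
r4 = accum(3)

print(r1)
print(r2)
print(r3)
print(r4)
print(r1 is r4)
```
[35, 25, 29, 3]
[35, 25, 29, 3]
[35, 25, 29, 3]
[35, 25, 29, 3]
True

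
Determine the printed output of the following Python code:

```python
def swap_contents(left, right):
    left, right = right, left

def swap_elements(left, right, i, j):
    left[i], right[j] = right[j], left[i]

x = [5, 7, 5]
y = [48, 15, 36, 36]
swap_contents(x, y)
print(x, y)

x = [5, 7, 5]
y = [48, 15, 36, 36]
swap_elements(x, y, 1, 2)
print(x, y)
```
[5, 7, 5] [48, 15, 36, 36]
[5, 36, 5] [48, 15, 7, 36]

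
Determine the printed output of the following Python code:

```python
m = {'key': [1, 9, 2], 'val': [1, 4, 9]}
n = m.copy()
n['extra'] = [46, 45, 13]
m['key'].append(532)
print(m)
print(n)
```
{'key': [1, 9, 2, 532], 'val': [1, 4, 9]}
{'key': [1, 9, 2, 532], 'val': [1, 4, 9], 'extra': [46, 45, 13]}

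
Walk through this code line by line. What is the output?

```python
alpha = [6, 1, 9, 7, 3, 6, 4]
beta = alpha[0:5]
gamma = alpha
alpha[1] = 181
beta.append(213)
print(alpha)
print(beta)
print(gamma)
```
[6, 181, 9, 7, 3, 6, 4]
[6, 1, 9, 7, 3, 213]
[6, 181, 9, 7, 3, 6, 4]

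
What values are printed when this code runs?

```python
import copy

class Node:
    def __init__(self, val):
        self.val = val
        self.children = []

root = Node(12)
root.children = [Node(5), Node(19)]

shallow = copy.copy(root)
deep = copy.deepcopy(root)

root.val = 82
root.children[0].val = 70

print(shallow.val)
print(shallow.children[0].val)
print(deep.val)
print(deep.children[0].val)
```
12
70
12
5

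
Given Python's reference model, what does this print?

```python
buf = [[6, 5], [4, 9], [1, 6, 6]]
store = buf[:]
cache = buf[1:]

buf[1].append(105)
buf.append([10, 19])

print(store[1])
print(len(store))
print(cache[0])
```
[4, 9, 105]
3
[4, 9, 105]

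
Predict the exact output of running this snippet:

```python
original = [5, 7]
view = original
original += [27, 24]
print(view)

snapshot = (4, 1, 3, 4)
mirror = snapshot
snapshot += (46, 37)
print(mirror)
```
[5, 7, 27, 24]
(4, 1, 3, 4)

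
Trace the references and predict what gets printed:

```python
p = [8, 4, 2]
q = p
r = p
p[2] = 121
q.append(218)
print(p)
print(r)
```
[8, 4, 121, 218]
[8, 4, 121, 218]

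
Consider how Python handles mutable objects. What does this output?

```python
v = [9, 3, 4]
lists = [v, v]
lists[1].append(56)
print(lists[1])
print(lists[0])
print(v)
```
[9, 3, 4, 56]
[9, 3, 4, 56]
[9, 3, 4, 56]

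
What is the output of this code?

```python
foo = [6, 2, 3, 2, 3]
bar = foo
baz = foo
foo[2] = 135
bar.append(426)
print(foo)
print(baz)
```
[6, 2, 135, 2, 3, 426]
[6, 2, 135, 2, 3, 426]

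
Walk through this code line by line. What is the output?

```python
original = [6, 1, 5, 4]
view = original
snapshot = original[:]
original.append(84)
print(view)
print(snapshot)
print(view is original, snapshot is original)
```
[6, 1, 5, 4, 84]
[6, 1, 5, 4]
True False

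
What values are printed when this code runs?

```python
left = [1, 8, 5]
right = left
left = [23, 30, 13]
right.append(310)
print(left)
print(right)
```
[23, 30, 13]
[1, 8, 5, 310]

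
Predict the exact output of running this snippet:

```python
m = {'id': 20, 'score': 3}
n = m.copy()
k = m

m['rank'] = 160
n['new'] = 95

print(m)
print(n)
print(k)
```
{'id': 20, 'score': 3, 'rank': 160}
{'id': 20, 'score': 3, 'new': 95}
{'id': 20, 'score': 3, 'rank': 160}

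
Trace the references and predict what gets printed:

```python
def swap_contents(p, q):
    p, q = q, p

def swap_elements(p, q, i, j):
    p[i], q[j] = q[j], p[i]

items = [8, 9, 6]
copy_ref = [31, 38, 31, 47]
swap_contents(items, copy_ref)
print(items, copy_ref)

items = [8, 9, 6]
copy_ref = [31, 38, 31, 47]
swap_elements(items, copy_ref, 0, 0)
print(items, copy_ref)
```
[8, 9, 6] [31, 38, 31, 47]
[31, 9, 6] [8, 38, 31, 47]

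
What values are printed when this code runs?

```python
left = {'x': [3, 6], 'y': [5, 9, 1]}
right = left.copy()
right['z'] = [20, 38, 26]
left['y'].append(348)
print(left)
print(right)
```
{'x': [3, 6], 'y': [5, 9, 1, 348]}
{'x': [3, 6], 'y': [5, 9, 1, 348], 'z': [20, 38, 26]}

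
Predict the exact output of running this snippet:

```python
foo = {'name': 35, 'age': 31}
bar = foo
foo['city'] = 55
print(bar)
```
{'name': 35, 'age': 31, 'city': 55}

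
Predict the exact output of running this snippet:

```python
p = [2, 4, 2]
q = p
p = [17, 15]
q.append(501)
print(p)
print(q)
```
[17, 15]
[2, 4, 2, 501]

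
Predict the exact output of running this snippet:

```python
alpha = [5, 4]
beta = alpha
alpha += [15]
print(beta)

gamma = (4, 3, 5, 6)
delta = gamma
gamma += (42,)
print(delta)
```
[5, 4, 15]
(4, 3, 5, 6)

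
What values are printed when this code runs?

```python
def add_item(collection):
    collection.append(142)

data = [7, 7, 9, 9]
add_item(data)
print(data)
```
[7, 7, 9, 9, 142]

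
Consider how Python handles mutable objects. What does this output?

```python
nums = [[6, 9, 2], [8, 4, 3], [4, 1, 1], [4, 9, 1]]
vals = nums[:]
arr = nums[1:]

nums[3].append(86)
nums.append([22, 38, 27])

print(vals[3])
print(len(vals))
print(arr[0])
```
[4, 9, 1, 86]
4
[8, 4, 3]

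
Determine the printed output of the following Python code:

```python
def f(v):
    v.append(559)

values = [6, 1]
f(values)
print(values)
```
[6, 1, 559]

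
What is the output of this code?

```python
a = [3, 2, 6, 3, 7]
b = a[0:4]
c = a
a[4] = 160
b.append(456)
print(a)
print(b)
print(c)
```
[3, 2, 6, 3, 160]
[3, 2, 6, 3, 456]
[3, 2, 6, 3, 160]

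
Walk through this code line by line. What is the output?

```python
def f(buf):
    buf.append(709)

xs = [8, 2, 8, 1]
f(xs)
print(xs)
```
[8, 2, 8, 1, 709]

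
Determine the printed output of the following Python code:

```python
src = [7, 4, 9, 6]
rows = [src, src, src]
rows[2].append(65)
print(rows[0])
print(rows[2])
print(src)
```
[7, 4, 9, 6, 65]
[7, 4, 9, 6, 65]
[7, 4, 9, 6, 65]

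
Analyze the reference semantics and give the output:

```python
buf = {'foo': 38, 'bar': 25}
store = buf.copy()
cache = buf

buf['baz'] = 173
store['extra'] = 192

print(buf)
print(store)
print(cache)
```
{'foo': 38, 'bar': 25, 'baz': 173}
{'foo': 38, 'bar': 25, 'extra': 192}
{'foo': 38, 'bar': 25, 'baz': 173}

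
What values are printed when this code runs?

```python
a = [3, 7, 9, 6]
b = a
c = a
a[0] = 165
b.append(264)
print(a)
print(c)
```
[165, 7, 9, 6, 264]
[165, 7, 9, 6, 264]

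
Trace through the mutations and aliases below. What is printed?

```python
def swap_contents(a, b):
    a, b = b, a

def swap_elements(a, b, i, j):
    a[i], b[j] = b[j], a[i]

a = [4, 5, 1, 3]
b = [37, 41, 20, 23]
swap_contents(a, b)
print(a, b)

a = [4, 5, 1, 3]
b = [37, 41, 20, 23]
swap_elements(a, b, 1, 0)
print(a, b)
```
[4, 5, 1, 3] [37, 41, 20, 23]
[4, 37, 1, 3] [5, 41, 20, 23]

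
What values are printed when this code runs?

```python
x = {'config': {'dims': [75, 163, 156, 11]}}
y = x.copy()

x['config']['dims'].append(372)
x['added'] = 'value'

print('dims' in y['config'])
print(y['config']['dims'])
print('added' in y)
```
True
[75, 163, 156, 11, 372]
False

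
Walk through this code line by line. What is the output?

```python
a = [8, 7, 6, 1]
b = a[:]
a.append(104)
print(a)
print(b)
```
[8, 7, 6, 1, 104]
[8, 7, 6, 1]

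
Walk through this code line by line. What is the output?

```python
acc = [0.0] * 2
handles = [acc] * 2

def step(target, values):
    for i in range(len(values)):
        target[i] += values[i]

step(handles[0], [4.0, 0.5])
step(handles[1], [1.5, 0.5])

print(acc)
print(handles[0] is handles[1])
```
[5.5, 1.0]
True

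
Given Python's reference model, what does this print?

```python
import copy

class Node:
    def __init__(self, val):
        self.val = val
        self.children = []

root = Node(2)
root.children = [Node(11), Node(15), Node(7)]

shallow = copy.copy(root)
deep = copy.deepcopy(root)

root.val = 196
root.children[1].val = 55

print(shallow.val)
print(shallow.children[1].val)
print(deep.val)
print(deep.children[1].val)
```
2
55
2
15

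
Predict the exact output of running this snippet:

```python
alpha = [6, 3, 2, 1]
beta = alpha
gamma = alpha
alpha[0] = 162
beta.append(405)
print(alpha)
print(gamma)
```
[162, 3, 2, 1, 405]
[162, 3, 2, 1, 405]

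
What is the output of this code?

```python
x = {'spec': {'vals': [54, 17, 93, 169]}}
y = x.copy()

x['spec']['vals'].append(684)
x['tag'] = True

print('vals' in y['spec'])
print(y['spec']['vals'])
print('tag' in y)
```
True
[54, 17, 93, 169, 684]
False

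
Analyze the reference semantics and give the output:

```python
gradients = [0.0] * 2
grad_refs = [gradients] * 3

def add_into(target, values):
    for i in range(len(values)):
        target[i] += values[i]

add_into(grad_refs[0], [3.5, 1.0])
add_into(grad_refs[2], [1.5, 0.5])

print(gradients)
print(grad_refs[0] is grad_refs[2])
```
[5.0, 1.5]
True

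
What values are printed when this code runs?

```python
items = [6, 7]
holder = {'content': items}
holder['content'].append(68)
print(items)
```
[6, 7, 68]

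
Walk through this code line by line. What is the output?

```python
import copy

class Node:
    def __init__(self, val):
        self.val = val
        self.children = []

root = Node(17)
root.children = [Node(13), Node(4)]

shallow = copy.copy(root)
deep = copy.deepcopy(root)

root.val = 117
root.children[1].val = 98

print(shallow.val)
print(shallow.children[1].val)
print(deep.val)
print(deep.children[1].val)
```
17
98
17
4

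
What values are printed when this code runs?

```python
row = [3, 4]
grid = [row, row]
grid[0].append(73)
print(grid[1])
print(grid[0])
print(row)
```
[3, 4, 73]
[3, 4, 73]
[3, 4, 73]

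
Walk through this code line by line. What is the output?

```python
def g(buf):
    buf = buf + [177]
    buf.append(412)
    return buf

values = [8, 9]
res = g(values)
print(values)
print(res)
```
[8, 9]
[8, 9, 177, 412]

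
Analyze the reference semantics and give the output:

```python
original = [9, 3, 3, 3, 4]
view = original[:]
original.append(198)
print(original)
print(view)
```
[9, 3, 3, 3, 4, 198]
[9, 3, 3, 3, 4]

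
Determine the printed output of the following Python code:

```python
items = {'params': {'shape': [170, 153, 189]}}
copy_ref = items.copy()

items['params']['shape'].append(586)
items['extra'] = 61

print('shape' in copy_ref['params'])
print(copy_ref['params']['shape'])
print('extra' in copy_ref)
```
True
[170, 153, 189, 586]
False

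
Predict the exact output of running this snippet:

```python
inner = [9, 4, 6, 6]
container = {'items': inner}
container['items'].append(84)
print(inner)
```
[9, 4, 6, 6, 84]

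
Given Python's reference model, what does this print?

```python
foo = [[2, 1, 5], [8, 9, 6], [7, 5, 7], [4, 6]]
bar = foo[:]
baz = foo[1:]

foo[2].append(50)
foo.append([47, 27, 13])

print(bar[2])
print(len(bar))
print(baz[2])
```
[7, 5, 7, 50]
4
[4, 6]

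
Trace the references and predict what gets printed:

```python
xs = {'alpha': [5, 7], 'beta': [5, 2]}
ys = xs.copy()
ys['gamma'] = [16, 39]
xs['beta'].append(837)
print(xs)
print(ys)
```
{'alpha': [5, 7], 'beta': [5, 2, 837]}
{'alpha': [5, 7], 'beta': [5, 2, 837], 'gamma': [16, 39]}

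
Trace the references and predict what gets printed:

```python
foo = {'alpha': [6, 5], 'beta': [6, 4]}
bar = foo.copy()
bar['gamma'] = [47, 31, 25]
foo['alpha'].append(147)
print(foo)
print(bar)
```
{'alpha': [6, 5, 147], 'beta': [6, 4]}
{'alpha': [6, 5, 147], 'beta': [6, 4], 'gamma': [47, 31, 25]}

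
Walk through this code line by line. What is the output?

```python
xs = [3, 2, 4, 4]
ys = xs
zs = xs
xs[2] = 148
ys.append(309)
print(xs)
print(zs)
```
[3, 2, 148, 4, 309]
[3, 2, 148, 4, 309]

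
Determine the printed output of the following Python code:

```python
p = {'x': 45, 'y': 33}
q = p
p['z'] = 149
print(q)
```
{'x': 45, 'y': 33, 'z': 149}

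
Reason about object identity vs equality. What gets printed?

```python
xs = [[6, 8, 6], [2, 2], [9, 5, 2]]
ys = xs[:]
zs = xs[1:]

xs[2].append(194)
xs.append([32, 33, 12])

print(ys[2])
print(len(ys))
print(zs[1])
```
[9, 5, 2, 194]
3
[9, 5, 2, 194]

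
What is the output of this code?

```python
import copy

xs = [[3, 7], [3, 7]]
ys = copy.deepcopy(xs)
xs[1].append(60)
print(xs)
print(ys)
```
[[3, 7], [3, 7, 60]]
[[3, 7], [3, 7]]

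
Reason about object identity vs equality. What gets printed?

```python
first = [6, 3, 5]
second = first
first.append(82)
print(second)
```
[6, 3, 5, 82]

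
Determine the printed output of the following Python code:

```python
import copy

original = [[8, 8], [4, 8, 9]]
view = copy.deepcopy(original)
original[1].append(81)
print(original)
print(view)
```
[[8, 8], [4, 8, 9, 81]]
[[8, 8], [4, 8, 9]]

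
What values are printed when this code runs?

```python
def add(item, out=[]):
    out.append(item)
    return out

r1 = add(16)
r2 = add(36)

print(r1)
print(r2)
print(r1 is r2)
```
[16, 36]
[16, 36]
True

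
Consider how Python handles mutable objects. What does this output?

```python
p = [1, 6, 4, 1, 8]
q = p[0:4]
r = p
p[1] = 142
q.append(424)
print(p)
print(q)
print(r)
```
[1, 142, 4, 1, 8]
[1, 6, 4, 1, 424]
[1, 142, 4, 1, 8]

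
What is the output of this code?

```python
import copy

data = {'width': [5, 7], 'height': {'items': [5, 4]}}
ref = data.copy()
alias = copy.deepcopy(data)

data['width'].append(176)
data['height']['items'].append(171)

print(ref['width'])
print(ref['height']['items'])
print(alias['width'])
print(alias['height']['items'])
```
[5, 7, 176]
[5, 4, 171]
[5, 7]
[5, 4]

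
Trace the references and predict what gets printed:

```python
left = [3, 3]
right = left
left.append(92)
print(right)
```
[3, 3, 92]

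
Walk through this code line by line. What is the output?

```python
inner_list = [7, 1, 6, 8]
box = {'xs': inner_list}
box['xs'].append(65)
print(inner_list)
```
[7, 1, 6, 8, 65]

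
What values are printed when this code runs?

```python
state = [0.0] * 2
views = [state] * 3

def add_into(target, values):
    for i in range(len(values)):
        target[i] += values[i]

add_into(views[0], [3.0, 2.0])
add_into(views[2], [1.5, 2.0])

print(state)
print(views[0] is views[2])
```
[4.5, 4.0]
True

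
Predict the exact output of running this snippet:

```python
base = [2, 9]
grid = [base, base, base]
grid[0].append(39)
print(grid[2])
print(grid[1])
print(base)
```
[2, 9, 39]
[2, 9, 39]
[2, 9, 39]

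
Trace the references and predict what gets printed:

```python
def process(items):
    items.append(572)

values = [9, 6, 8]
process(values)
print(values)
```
[9, 6, 8, 572]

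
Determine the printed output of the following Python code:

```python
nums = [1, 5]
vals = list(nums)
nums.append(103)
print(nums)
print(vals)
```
[1, 5, 103]
[1, 5]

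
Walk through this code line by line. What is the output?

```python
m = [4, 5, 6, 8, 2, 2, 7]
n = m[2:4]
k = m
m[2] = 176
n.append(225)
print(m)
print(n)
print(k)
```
[4, 5, 176, 8, 2, 2, 7]
[6, 8, 225]
[4, 5, 176, 8, 2, 2, 7]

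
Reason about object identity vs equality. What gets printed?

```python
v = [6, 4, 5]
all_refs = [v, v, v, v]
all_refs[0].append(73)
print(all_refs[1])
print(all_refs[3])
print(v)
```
[6, 4, 5, 73]
[6, 4, 5, 73]
[6, 4, 5, 73]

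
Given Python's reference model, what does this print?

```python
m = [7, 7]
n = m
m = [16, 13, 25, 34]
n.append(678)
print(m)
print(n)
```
[16, 13, 25, 34]
[7, 7, 678]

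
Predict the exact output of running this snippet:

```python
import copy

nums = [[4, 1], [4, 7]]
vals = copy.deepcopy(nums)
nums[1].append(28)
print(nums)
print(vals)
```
[[4, 1], [4, 7, 28]]
[[4, 1], [4, 7]]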